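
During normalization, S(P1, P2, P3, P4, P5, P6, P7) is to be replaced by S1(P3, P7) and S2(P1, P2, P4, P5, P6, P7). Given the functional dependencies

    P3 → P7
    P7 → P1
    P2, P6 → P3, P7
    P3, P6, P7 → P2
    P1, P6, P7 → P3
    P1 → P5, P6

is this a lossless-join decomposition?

Yes

Common attributes: S1 ∩ S2 = {P7}.
Closure of {P7}: P7 → P1 applies, adding P1; P1 → P5, P6 applies, adding P5, P6; P1, P6, P7 → P3 applies, adding P3; P3, P6, P7 → P2 applies, adding P2. So (P7)⁺ = {P1, P2, P3, P5, P6, P7}.
This closure contains every attribute of S1, so S1 ∩ S2 → S1. The join is lossless.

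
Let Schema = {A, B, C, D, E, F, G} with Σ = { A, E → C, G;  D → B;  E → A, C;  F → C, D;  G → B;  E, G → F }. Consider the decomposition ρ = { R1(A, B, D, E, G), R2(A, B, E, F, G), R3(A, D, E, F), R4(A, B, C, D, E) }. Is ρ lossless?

Chase test. Columns are A, B, C, D, E, F, G; row i has aⱼ where attribute j ∈ Ri, else bᵢⱼ.
Initial tableau (one row per fragment):
  row 1: a1 a2 b13 a4 a5 b16 a7
  row 2: a1 a2 b23 b24 a5 a6 a7
  row 3: a1 b32 b33 a4 a5 a6 b37
  row 4: a1 a2 a3 a4 a5 b46 b47
Rows 1 and 2 agree on A, E; apply A, E→C, G and equate their C, G entries.
Rows 1 and 3 agree on A, E; apply A, E→C, G and equate their C, G entries.
Rows 1 and 4 agree on A, E; apply A, E→C, G and equate their C, G entries.
Rows 1 and 3 agree on D; apply D→B and equate their B entries.
Rows 2 and 3 agree on F; apply F→C, D and equate their C, D entries.
Rows 1 and 2 agree on E, G; apply E, G→F and equate their F entries.
Rows 1 and 4 agree on E, G; apply E, G→F and equate their F entries.
Row 1 is now all distinguished symbols — the join is lossless.

Yes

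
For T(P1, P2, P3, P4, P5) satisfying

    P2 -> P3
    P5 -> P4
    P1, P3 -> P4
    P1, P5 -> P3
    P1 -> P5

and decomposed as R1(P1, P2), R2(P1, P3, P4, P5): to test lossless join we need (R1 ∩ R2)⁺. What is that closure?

P1, P3, P4, P5

R1 ∩ R2 = {P1}.
P1 → P5 applies, adding P5
P5 → P4 applies, adding P4
P1, P5 → P3 applies, adding P3
Closure: {P1, P3, P4, P5}.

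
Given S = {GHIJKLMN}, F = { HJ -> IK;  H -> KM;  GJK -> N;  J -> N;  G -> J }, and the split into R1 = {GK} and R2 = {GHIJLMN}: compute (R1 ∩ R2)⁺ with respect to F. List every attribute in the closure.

GJN

R1 ∩ R2 = {G}.
G → J applies, adding J
J → N applies, adding N
Closure: {GJN}.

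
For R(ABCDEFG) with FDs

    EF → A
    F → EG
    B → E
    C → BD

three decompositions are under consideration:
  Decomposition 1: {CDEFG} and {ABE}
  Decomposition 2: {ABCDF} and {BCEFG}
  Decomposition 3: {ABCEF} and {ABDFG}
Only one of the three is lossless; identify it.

Decomposition 1: common = {E}, closure = {E} → lossy.
Decomposition 2: common = {BCF}, closure = {ABCDEFG} → lossless.
Decomposition 3: common = {ABF}, closure = {ABEFG} → lossy.

Decomposition 2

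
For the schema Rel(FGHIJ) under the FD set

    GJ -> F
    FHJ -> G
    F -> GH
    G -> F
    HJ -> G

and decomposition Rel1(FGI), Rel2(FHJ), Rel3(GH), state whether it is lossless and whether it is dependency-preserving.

lossy but dependency-preserving

Lossless test (chase): Rows 1 and 2 agree on F; apply F→GH and equate their GH entries. Rows 1 and 3 agree on G; apply G→F and equate their F entries. No row becomes fully distinguished — the join is lossy.
Dependency preservation: GJ → F; FHJ → G; F → GH; HJ → G are not contained in any single fragment, but the restricted closure of each left-hand side across the fragments still reaches the right-hand side; the remaining FDs each lie inside some fragment. All dependencies are preserved.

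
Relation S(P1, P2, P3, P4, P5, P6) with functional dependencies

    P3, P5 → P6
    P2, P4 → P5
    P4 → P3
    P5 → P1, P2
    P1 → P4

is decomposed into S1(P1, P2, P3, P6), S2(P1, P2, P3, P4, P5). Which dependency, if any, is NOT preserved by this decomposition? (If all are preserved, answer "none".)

none

P3, P5 → P6: restricted closure across fragments reaches P6.
P2, P4 → P5 lies within S2.
P4 → P3 lies within S2.
P5 → P1, P2 lies within S2.
P1 → P4 lies within S2.
Every dependency is enforceable on the fragments, so the decomposition is dependency-preserving.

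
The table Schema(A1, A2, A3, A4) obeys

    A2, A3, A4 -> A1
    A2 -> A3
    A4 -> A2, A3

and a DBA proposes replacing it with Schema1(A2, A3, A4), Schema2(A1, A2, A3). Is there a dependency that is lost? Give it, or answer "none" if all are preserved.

A2, A3, A4 -> A1

Check A2, A3, A4 → A1: no single fragment contains all of {A1, A2, A3, A4}, and the restricted closure of {A2, A3, A4} across the fragments never reaches {A1}.
A2 → A3 is preserved.
A4 → A2, A3 is preserved.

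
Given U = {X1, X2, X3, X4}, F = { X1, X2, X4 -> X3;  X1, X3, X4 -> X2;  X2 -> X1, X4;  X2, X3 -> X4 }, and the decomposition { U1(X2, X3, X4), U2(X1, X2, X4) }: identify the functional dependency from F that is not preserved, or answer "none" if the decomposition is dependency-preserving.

X1, X3, X4 -> X2

Check X1, X3, X4 → X2: no single fragment contains all of {X1, X2, X3, X4}, and the restricted closure of {X1, X3, X4} across the fragments never reaches {X2}.
X1, X2, X4 → X3 is preserved.
X2 → X1, X4 is preserved.
X2, X3 → X4 is preserved.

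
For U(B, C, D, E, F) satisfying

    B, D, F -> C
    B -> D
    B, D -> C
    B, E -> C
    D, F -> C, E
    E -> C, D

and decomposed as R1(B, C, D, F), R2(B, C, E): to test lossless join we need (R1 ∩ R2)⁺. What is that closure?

B, C, D

R1 ∩ R2 = {B, C}.
B → D applies, adding D
Closure: {B, C, D}.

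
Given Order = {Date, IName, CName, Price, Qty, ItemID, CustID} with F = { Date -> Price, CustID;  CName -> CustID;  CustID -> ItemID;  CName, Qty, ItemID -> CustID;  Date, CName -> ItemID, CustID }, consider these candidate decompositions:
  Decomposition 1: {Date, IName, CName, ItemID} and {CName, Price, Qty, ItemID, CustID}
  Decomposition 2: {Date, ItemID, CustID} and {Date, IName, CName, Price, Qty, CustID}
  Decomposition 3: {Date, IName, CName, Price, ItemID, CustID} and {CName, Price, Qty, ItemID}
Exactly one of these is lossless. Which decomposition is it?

Decomposition 2

Decomposition 1: common = {CName, ItemID}, closure = {CName, ItemID, CustID} → lossy.
Decomposition 2: common = {Date, CustID}, closure = {Date, Price, ItemID, CustID} → lossless.
Decomposition 3: common = {CName, Price, ItemID}, closure = {CName, Price, ItemID, CustID} → lossy.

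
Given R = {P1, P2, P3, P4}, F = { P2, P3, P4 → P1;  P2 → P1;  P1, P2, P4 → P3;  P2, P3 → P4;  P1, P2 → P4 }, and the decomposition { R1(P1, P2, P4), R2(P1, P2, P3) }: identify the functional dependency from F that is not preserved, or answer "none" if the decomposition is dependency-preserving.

P2, P3, P4 → P1: restricted closure across fragments reaches P1.
P2 → P1 lies within R1.
P1, P2, P4 → P3: restricted closure across fragments reaches P3.
P2, P3 → P4: restricted closure across fragments reaches P4.
P1, P2 → P4 lies within R1.
Every dependency is enforceable on the fragments, so the decomposition is dependency-preserving.

none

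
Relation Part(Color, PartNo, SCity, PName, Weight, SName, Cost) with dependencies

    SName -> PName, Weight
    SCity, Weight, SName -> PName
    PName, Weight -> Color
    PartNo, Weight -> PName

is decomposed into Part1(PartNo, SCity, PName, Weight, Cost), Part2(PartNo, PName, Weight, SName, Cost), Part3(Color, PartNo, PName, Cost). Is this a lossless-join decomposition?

Chase test. Columns are Color, PartNo, SCity, PName, Weight, SName, Cost; row i has aⱼ where attribute j ∈ Parti, else bᵢⱼ.
Initial tableau (one row per fragment):
  row 1: b11 a2 a3 a4 a5 b16 a7
  row 2: b21 a2 b23 a4 a5 a6 a7
  row 3: a1 a2 b33 a4 b35 b36 a7
Rows 1 and 2 agree on PName, Weight; apply PName, Weight→Color and equate their Color entries.
No row becomes fully distinguished — the join is lossy.

No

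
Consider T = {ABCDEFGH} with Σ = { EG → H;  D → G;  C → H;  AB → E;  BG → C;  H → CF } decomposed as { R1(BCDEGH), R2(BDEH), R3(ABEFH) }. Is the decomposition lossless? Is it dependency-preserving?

lossy but dependency-preserving

Lossless test (chase): Rows 1 and 2 agree on D; apply D→G and equate their G entries. Rows 1 and 2 agree on BG; apply BG→C and equate their C entries. Rows 1 and 2 agree on H; apply H→CF and equate their CF entries. Rows 1 and 3 agree on H; apply H→CF and equate their CF entries. No row becomes fully distinguished — the join is lossy.
Dependency preservation: H → CF is not contained in any single fragment, but the restricted closure of its left-hand side across the fragments still reaches the right-hand side; the remaining FDs each lie inside some fragment. All dependencies are preserved.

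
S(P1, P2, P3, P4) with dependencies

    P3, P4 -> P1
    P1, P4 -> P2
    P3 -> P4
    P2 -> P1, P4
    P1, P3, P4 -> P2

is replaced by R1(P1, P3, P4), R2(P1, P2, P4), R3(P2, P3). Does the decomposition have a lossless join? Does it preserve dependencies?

Lossless test (chase): Rows 1 and 2 agree on P1, P4; apply P1, P4→P2 and equate their P2 entries. Rows 1 and 3 agree on P3; apply P3→P4 and equate their P4 entries. Rows 1 and 3 agree on P2; apply P2→P1, P4 and equate their P1, P4 entries. Row 1 is now all distinguished symbols — the join is lossless.
Dependency preservation: P1, P3, P4 → P2 is not contained in any single fragment, but the restricted closure of its left-hand side across the fragments still reaches the right-hand side; the remaining FDs each lie inside some fragment. All dependencies are preserved.

lossless and dependency-preserving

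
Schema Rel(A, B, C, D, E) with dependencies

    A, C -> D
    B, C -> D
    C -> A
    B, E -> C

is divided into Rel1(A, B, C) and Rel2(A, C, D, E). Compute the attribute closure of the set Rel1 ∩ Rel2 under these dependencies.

Rel1 ∩ Rel2 = {A, C}.
A, C → D applies, adding D
Closure: {A, C, D}.

A, C, D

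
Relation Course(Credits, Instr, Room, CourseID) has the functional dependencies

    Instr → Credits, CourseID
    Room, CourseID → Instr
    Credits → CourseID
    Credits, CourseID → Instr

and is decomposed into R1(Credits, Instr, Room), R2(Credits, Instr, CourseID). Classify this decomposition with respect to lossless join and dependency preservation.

lossless but not dependency-preserving

Lossless test: (Credits, Instr)⁺ = {Credits, Instr, CourseID}, which contains all of one fragment — lossless.
Dependency preservation: the restricted closure of {Room, CourseID} across the fragments never reaches {Instr}, so Room, CourseID → Instr cannot be enforced without a join — not preserved.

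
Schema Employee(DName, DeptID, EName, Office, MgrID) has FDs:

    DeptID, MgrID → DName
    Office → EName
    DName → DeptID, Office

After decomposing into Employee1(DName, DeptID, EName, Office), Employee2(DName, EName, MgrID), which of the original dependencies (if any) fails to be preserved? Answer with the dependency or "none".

Check DeptID, MgrID → DName: no single fragment contains all of {DName, DeptID, MgrID}, and the restricted closure of {DeptID, MgrID} across the fragments never reaches {DName}.
Office → EName is preserved.
DName → DeptID, Office is preserved.

DeptID, MgrID → DName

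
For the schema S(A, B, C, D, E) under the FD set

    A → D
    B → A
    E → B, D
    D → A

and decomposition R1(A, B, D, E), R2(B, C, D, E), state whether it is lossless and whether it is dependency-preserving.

Lossless test: (B, D, E)⁺ = {A, B, D, E}, which contains all of one fragment — lossless.
Dependency preservation: every FD's attributes lie within a single fragment, so each can be enforced locally — preserved.

lossless and dependency-preserving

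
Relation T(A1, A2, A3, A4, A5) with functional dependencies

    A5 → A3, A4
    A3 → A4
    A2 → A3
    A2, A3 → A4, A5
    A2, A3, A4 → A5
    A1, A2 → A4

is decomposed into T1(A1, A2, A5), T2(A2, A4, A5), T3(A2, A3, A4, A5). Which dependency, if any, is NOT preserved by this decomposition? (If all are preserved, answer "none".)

A5 → A3, A4 lies within T3.
A3 → A4 lies within T3.
A2 → A3 lies within T3.
A2, A3 → A4, A5 lies within T3.
A2, A3, A4 → A5 lies within T3.
A1, A2 → A4: restricted closure across fragments reaches A4.
Every dependency is enforceable on the fragments, so the decomposition is dependency-preserving.

none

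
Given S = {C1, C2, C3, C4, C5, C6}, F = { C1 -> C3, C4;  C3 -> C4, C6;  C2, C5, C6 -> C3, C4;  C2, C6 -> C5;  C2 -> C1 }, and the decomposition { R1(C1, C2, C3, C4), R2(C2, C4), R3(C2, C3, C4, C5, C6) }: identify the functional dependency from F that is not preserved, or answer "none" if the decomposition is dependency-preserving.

C1 → C3, C4 lies within R1.
C3 → C4, C6 lies within R3.
C2, C5, C6 → C3, C4 lies within R3.
C2, C6 → C5 lies within R3.
C2 → C1 lies within R1.
Every dependency is enforceable on the fragments, so the decomposition is dependency-preserving.

none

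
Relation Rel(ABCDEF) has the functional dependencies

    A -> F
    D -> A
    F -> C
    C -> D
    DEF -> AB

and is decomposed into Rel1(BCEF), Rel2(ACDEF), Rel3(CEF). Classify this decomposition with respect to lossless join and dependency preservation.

Lossless test (chase): Rows 1 and 2 agree on C; apply C→D and equate their D entries. Rows 1 and 3 agree on C; apply C→D and equate their D entries. Rows 1 and 2 agree on DEF; apply DEF→AB and equate their AB entries. Rows 1 and 3 agree on DEF; apply DEF→AB and equate their AB entries. Row 1 is now all distinguished symbols — the join is lossless.
Dependency preservation: DEF → AB is not contained in any single fragment, but the restricted closure of its left-hand side across the fragments still reaches the right-hand side; the remaining FDs each lie inside some fragment. All dependencies are preserved.

lossless and dependency-preserving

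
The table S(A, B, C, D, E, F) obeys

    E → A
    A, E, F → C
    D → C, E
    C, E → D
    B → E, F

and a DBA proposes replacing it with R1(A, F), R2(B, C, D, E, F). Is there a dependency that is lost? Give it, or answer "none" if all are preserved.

Check E → A: no single fragment contains all of {A, E}, and the restricted closure of {E} across the fragments never reaches {A}.
A, E, F → C is preserved.
D → C, E is preserved.
C, E → D is preserved.
B → E, F is preserved.

E → A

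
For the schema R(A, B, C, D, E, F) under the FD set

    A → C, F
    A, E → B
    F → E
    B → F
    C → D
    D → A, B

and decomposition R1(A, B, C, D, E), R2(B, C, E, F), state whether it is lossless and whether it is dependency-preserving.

Lossless test: (B, C, E)⁺ = {A, B, C, D, E, F}, which contains all of one fragment — lossless.
Dependency preservation: A → C, F is not contained in any single fragment, but the restricted closure of its left-hand side across the fragments still reaches the right-hand side; the remaining FDs each lie inside some fragment. All dependencies are preserved.

lossless and dependency-preserving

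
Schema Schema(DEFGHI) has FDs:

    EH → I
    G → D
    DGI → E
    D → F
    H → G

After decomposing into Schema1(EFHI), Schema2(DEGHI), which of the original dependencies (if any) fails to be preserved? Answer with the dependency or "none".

D → F

Check D → F: no single fragment contains all of {DF}, and the restricted closure of {D} across the fragments never reaches {F}.
EH → I is preserved.
G → D is preserved.
DGI → E is preserved.
H → G is preserved.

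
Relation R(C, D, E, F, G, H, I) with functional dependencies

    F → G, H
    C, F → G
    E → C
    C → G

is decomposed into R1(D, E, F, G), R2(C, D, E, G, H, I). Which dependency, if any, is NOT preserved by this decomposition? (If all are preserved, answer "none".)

Check F → G, H: no single fragment contains all of {F, G, H}, and the restricted closure of {F} across the fragments never reaches {G, H}.
C, F → G is preserved.
E → C is preserved.
C → G is preserved.

F → G, H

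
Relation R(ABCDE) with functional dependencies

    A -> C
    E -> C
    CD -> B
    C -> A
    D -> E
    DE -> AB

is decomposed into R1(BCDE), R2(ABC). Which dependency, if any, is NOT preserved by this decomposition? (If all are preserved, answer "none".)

none

A → C lies within R2.
E → C lies within R1.
CD → B lies within R1.
C → A lies within R2.
D → E lies within R1.
DE → AB: restricted closure across fragments reaches AB.
Every dependency is enforceable on the fragments, so the decomposition is dependency-preserving.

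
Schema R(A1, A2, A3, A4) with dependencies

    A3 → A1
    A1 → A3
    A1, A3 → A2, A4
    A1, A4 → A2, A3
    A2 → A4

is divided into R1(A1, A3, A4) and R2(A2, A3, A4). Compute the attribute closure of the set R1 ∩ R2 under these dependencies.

R1 ∩ R2 = {A3, A4}.
A3 → A1 applies, adding A1
A1, A3 → A2, A4 applies, adding A2
Closure: {A1, A2, A3, A4}.

A1, A2, A3, A4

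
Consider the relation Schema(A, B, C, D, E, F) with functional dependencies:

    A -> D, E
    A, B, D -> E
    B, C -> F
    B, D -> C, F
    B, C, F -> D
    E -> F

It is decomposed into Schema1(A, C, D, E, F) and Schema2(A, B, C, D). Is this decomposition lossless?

Yes

Common attributes: Schema1 ∩ Schema2 = {A, C, D}.
Closure of {A, C, D}: A → D, E applies, adding E; E → F applies, adding F. So (A, C, D)⁺ = {A, C, D, E, F}.
This closure contains every attribute of Schema1, so Schema1 ∩ Schema2 → Schema1. The join is lossless.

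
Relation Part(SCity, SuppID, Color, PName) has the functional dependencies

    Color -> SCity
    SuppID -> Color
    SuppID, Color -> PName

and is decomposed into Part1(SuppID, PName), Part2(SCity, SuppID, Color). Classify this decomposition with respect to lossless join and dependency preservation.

Lossless test: (SuppID)⁺ = {SCity, SuppID, Color, PName}, which contains all of one fragment — lossless.
Dependency preservation: SuppID, Color → PName is not contained in any single fragment, but the restricted closure of its left-hand side across the fragments still reaches the right-hand side; the remaining FDs each lie inside some fragment. All dependencies are preserved.

lossless and dependency-preserving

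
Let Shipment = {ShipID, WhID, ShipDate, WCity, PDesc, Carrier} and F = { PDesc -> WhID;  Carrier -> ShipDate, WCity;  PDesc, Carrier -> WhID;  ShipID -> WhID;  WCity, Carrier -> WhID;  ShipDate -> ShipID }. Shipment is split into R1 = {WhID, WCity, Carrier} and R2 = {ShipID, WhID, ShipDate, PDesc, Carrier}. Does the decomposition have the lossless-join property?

Common attributes: R1 ∩ R2 = {WhID, Carrier}.
Closure of {WhID, Carrier}: Carrier → ShipDate, WCity applies, adding ShipDate, WCity; ShipDate → ShipID applies, adding ShipID. So (WhID, Carrier)⁺ = {ShipID, WhID, ShipDate, WCity, Carrier}.
This closure contains every attribute of R1, so R1 ∩ R2 → R1. The join is lossless.

Yes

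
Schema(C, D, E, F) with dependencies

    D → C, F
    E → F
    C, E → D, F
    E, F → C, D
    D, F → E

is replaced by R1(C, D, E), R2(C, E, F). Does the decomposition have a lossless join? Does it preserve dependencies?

lossless and dependency-preserving

Lossless test: (C, E)⁺ = {C, D, E, F}, which contains all of one fragment — lossless.
Dependency preservation: D → C, F; C, E → D, F; E, F → C, D; D, F → E are not contained in any single fragment, but the restricted closure of each left-hand side across the fragments still reaches the right-hand side; the remaining FDs each lie inside some fragment. All dependencies are preserved.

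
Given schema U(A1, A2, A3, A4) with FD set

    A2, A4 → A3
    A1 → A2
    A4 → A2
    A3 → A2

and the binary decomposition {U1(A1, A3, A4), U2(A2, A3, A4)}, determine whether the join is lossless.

Yes

Common attributes: U1 ∩ U2 = {A3, A4}.
Closure of {A3, A4}: A4 → A2 applies, adding A2. So (A3, A4)⁺ = {A2, A3, A4}.
This closure contains every attribute of U2, so U1 ∩ U2 → U2. The join is lossless.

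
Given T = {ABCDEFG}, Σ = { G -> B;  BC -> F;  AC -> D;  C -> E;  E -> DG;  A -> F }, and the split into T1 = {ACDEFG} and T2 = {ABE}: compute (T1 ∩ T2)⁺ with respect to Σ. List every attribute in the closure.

ABDEFG

T1 ∩ T2 = {AE}.
E → DG applies, adding DG
A → F applies, adding F
G → B applies, adding B
Closure: {ABDEFG}.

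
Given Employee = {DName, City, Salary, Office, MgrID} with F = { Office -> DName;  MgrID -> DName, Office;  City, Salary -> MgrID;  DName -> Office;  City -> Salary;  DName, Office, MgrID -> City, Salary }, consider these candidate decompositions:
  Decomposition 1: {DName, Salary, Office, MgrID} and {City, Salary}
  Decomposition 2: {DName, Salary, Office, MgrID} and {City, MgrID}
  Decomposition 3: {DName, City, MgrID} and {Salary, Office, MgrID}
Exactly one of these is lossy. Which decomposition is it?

Decomposition 1: common = {Salary}, closure = {Salary} → lossy.
Decomposition 2: common = {MgrID}, closure = {DName, City, Salary, Office, MgrID} → lossless.
Decomposition 3: common = {MgrID}, closure = {DName, City, Salary, Office, MgrID} → lossless.

Decomposition 1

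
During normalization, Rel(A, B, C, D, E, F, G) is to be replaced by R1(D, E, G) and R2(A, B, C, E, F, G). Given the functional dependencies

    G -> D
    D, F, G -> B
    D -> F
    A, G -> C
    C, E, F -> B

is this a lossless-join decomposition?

Yes

Common attributes: R1 ∩ R2 = {E, G}.
Closure of {E, G}: G → D applies, adding D; D → F applies, adding F; D, F, G → B applies, adding B. So (E, G)⁺ = {B, D, E, F, G}.
This closure contains every attribute of R1, so R1 ∩ R2 → R1. The join is lossless.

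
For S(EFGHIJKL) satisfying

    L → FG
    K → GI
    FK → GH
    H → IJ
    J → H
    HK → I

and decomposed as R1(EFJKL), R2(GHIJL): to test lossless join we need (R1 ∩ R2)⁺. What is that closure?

R1 ∩ R2 = {JL}.
L → FG applies, adding FG
J → H applies, adding H
H → IJ applies, adding I
Closure: {FGHIJL}.

FGHIJL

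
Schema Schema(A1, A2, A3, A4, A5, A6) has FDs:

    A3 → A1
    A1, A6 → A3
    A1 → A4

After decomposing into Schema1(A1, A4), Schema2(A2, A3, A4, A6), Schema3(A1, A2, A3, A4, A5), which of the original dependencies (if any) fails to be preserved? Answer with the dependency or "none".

A1, A6 → A3

Check A1, A6 → A3: no single fragment contains all of {A1, A3, A6}, and the restricted closure of {A1, A6} across the fragments never reaches {A3}.
A3 → A1 is preserved.
A1 → A4 is preserved.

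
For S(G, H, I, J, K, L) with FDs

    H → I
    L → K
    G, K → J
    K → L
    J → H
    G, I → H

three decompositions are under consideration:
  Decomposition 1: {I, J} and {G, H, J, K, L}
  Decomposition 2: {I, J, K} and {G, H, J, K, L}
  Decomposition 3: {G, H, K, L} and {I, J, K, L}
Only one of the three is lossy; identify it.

Decomposition 1: common = {J}, closure = {H, I, J} → lossless.
Decomposition 2: common = {J, K}, closure = {H, I, J, K, L} → lossless.
Decomposition 3: common = {K, L}, closure = {K, L} → lossy.

Decomposition 3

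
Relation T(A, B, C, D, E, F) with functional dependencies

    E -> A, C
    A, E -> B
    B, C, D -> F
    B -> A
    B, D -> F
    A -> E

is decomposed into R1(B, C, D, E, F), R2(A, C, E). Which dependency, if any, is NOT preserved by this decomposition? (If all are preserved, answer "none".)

E → A, C lies within R2.
A, E → B: restricted closure across fragments reaches B.
B, C, D → F lies within R1.
B → A: restricted closure across fragments reaches A.
B, D → F lies within R1.
A → E lies within R2.
Every dependency is enforceable on the fragments, so the decomposition is dependency-preserving.

none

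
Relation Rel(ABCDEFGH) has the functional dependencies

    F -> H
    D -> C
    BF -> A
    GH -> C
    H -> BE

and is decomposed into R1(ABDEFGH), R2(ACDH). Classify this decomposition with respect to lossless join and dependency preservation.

lossless but not dependency-preserving

Lossless test: (ADH)⁺ = {ABCDEH}, which contains all of one fragment — lossless.
Dependency preservation: the restricted closure of {GH} across the fragments never reaches {C}, so GH → C cannot be enforced without a join — not preserved.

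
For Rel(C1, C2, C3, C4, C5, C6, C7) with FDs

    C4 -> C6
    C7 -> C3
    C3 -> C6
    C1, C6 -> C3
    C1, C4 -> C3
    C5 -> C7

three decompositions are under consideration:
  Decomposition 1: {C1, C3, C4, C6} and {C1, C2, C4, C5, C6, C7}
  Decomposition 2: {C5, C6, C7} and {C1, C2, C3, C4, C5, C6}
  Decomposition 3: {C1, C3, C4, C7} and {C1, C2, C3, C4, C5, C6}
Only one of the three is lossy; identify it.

Decomposition 3

Decomposition 1: common = {C1, C4, C6}, closure = {C1, C3, C4, C6} → lossless.
Decomposition 2: common = {C5, C6}, closure = {C3, C5, C6, C7} → lossless.
Decomposition 3: common = {C1, C3, C4}, closure = {C1, C3, C4, C6} → lossy.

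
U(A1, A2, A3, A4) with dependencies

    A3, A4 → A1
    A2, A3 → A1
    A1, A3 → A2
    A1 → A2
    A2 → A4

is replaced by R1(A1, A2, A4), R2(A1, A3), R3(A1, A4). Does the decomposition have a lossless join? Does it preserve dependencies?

Lossless test (chase): Rows 1 and 2 agree on A1; apply A1→A2 and equate their A2 entries. Rows 1 and 3 agree on A1; apply A1→A2 and equate their A2 entries. Rows 1 and 2 agree on A2; apply A2→A4 and equate their A4 entries. Row 2 is now all distinguished symbols — the join is lossless.
Dependency preservation: the restricted closure of {A3, A4} across the fragments never reaches {A1}, so A3, A4 → A1 cannot be enforced without a join — not preserved.

lossless but not dependency-preserving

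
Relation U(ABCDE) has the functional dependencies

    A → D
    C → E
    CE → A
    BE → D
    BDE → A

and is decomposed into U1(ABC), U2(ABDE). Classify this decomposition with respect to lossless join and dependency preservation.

Lossless test: (AB)⁺ = {ABD}, which is a superkey of neither fragment — lossy.
Dependency preservation: the restricted closure of {C} across the fragments never reaches {E}, so C → E cannot be enforced without a join — not preserved.

lossy and not dependency-preserving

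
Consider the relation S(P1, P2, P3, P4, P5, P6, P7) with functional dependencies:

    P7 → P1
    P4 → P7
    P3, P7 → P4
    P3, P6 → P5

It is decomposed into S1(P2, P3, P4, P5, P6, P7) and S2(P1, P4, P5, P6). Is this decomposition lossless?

Common attributes: S1 ∩ S2 = {P4, P5, P6}.
Closure of {P4, P5, P6}: P4 → P7 applies, adding P7; P7 → P1 applies, adding P1. So (P4, P5, P6)⁺ = {P1, P4, P5, P6, P7}.
This closure contains every attribute of S2, so S1 ∩ S2 → S2. The join is lossless.

Yes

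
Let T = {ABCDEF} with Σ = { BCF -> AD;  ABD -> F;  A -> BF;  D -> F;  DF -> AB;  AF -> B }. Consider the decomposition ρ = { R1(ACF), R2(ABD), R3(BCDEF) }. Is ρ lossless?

Chase test. Columns are ABCDEF; row i has aⱼ where attribute j ∈ Ri, else bᵢⱼ.
Initial tableau (one row per fragment):
  row 1: a1 b12 a3 b14 b15 a6
  row 2: a1 a2 b23 a4 b25 b26
  row 3: b31 a2 a3 a4 a5 a6
Rows 1 and 2 agree on A; apply A→BF and equate their BF entries.
Rows 2 and 3 agree on DF; apply DF→AB and equate their AB entries.
Rows 1 and 3 agree on BCF; apply BCF→AD and equate their AD entries.
Row 3 is now all distinguished symbols — the join is lossless.

Yes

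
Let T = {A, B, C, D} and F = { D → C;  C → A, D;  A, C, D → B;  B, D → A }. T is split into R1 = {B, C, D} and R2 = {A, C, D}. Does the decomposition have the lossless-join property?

Common attributes: R1 ∩ R2 = {C, D}.
Closure of {C, D}: C → A, D applies, adding A; A, C, D → B applies, adding B. So (C, D)⁺ = {A, B, C, D}.
This closure contains every attribute of R1, so R1 ∩ R2 → R1. The join is lossless.

Yes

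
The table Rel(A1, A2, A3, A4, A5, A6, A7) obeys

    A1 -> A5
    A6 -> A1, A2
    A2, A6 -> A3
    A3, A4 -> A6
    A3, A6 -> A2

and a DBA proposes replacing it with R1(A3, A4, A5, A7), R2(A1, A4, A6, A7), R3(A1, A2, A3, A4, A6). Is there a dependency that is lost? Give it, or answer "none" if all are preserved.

Check A1 → A5: no single fragment contains all of {A1, A5}, and the restricted closure of {A1} across the fragments never reaches {A5}.
A6 → A1, A2 is preserved.
A2, A6 → A3 is preserved.
A3, A4 → A6 is preserved.
A3, A6 → A2 is preserved.

A1 -> A5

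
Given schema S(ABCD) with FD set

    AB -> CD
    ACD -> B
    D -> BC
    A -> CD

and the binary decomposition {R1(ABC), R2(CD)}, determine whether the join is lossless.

No

Common attributes: R1 ∩ R2 = {C}.
No dependency enlarges {C}, so (C)⁺ = {C}.
The closure contains neither all of R1 = {ABC} nor all of R2 = {CD}, so the common attributes are not a superkey of either fragment. The join is lossy.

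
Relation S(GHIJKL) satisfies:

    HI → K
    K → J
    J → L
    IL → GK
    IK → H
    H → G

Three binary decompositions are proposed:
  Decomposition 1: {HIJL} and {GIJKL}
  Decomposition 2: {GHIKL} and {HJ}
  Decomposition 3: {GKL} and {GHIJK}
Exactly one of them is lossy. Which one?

Decomposition 1: common = {IJL}, closure = {GHIJKL} → lossless.
Decomposition 2: common = {H}, closure = {GH} → lossy.
Decomposition 3: common = {GK}, closure = {GJKL} → lossless.

Decomposition 2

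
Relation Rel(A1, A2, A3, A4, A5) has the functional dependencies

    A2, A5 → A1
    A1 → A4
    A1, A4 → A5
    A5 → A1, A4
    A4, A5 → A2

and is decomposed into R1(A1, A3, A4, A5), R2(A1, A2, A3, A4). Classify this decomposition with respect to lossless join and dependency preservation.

lossless and dependency-preserving

Lossless test: (A1, A3, A4)⁺ = {A1, A2, A3, A4, A5}, which contains all of one fragment — lossless.
Dependency preservation: A2, A5 → A1; A4, A5 → A2 are not contained in any single fragment, but the restricted closure of each left-hand side across the fragments still reaches the right-hand side; the remaining FDs each lie inside some fragment. All dependencies are preserved.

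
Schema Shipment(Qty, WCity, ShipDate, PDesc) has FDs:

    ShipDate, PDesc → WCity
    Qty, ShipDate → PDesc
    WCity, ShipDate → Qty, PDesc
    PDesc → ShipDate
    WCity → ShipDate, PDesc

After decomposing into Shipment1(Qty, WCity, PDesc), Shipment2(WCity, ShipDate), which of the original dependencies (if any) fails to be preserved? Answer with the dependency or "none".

Check Qty, ShipDate → PDesc: no single fragment contains all of {Qty, ShipDate, PDesc}, and the restricted closure of {Qty, ShipDate} across the fragments never reaches {PDesc}.
ShipDate, PDesc → WCity is preserved.
WCity, ShipDate → Qty, PDesc is preserved.
PDesc → ShipDate is preserved.
WCity → ShipDate, PDesc is preserved.

Qty, ShipDate → PDesc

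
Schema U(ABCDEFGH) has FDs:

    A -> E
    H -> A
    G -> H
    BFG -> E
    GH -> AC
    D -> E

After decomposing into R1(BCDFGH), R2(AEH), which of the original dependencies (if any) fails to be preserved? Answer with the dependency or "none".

Check D → E: no single fragment contains all of {DE}, and the restricted closure of {D} across the fragments never reaches {E}.
A → E is preserved.
H → A is preserved.
G → H is preserved.
BFG → E is preserved.
GH → AC is preserved.

D -> E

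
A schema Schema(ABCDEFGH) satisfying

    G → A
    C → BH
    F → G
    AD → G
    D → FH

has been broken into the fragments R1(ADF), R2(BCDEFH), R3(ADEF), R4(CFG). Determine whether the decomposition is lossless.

Yes

Chase test. Columns are ABCDEFGH; row i has aⱼ where attribute j ∈ Ri, else bᵢⱼ.
Initial tableau (one row per fragment):
  row 1: a1 b12 b13 a4 b15 a6 b17 b18
  row 2: b21 a2 a3 a4 a5 a6 b27 a8
  row 3: a1 b32 b33 a4 a5 a6 b37 b38
  row 4: b41 b42 a3 b44 b45 a6 a7 b48
Rows 2 and 4 agree on C; apply C→BH and equate their BH entries.
Rows 1 and 2 agree on F; apply F→G and equate their G entries.
Rows 1 and 3 agree on F; apply F→G and equate their G entries.
Rows 1 and 4 agree on F; apply F→G and equate their G entries.
Rows 1 and 2 agree on D; apply D→FH and equate their FH entries.
Rows 1 and 3 agree on D; apply D→FH and equate their FH entries.
Rows 1 and 2 agree on G; apply G→A and equate their A entries.
Rows 1 and 4 agree on G; apply G→A and equate their A entries.
Row 2 is now all distinguished symbols — the join is lossless.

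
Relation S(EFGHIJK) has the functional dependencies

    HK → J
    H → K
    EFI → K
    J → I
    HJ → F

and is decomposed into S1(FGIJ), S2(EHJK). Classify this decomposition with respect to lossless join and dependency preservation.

lossy and not dependency-preserving

Lossless test: (J)⁺ = {IJ}, which is a superkey of neither fragment — lossy.
Dependency preservation: the restricted closure of {EFI} across the fragments never reaches {K}, so EFI → K cannot be enforced without a join — not preserved.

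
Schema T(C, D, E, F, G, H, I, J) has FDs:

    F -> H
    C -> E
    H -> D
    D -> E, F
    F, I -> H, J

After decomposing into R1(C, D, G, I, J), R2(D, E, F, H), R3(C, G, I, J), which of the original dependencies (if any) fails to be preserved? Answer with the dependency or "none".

C -> E

Check C → E: no single fragment contains all of {C, E}, and the restricted closure of {C} across the fragments never reaches {E}.
F → H is preserved.
H → D is preserved.
D → E, F is preserved.
F, I → H, J is preserved.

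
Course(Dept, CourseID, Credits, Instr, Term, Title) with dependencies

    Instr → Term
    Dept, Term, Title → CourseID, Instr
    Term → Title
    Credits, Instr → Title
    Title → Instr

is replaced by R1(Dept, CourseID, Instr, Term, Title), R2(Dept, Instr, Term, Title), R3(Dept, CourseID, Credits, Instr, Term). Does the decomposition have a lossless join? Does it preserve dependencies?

Lossless test (chase): Rows 1 and 2 agree on Dept, Term, Title; apply Dept, Term, Title→CourseID, Instr and equate their CourseID, Instr entries. Rows 1 and 3 agree on Term; apply Term→Title and equate their Title entries. Row 3 is now all distinguished symbols — the join is lossless.
Dependency preservation: Credits, Instr → Title is not contained in any single fragment, but the restricted closure of its left-hand side across the fragments still reaches the right-hand side; the remaining FDs each lie inside some fragment. All dependencies are preserved.

lossless and dependency-preserving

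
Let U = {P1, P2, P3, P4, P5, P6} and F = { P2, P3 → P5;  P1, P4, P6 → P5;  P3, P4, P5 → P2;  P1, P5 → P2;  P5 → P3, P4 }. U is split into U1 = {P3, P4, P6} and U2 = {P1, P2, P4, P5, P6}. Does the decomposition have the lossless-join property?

No

Common attributes: U1 ∩ U2 = {P4, P6}.
No dependency enlarges {P4, P6}, so (P4, P6)⁺ = {P4, P6}.
The closure contains neither all of U1 = {P3, P4, P6} nor all of U2 = {P1, P2, P4, P5, P6}, so the common attributes are not a superkey of either fragment. The join is lossy.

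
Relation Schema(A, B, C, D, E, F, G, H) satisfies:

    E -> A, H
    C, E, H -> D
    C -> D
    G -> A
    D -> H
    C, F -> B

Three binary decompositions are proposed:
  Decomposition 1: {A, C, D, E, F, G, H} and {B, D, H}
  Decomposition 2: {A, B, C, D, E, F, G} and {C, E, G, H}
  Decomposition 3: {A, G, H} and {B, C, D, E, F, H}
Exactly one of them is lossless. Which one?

Decomposition 1: common = {D, H}, closure = {D, H} → lossy.
Decomposition 2: common = {C, E, G}, closure = {A, C, D, E, G, H} → lossless.
Decomposition 3: common = {H}, closure = {H} → lossy.

Decomposition 2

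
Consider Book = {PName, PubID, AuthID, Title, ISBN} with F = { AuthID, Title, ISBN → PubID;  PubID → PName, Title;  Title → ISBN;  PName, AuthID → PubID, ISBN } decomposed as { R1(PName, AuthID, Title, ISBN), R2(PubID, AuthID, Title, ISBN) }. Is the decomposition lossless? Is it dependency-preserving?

Lossless test: (AuthID, Title, ISBN)⁺ = {PName, PubID, AuthID, Title, ISBN}, which contains all of one fragment — lossless.
Dependency preservation: the restricted closure of {PubID} across the fragments never reaches {PName, Title}, so PubID → PName, Title cannot be enforced without a join — not preserved.

lossless but not dependency-preserving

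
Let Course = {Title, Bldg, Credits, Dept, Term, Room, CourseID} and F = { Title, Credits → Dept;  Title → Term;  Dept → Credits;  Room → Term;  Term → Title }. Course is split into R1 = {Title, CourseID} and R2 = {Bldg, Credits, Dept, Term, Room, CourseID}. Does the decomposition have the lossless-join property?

Common attributes: R1 ∩ R2 = {CourseID}.
No dependency enlarges {CourseID}, so (CourseID)⁺ = {CourseID}.
The closure contains neither all of R1 = {Title, CourseID} nor all of R2 = {Bldg, Credits, Dept, Term, Room, CourseID}, so the common attributes are not a superkey of either fragment. The join is lossy.

No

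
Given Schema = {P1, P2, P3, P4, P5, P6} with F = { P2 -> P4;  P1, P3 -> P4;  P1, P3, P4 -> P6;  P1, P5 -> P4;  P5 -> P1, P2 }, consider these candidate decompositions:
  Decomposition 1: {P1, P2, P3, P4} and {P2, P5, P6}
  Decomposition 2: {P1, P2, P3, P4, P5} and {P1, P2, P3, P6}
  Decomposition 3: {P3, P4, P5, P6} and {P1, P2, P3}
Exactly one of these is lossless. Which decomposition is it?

Decomposition 1: common = {P2}, closure = {P2, P4} → lossy.
Decomposition 2: common = {P1, P2, P3}, closure = {P1, P2, P3, P4, P6} → lossless.
Decomposition 3: common = {P3}, closure = {P3} → lossy.

Decomposition 2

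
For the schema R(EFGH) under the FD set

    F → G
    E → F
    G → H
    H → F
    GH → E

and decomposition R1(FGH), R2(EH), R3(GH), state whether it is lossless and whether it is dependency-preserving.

lossless and dependency-preserving

Lossless test (chase): Rows 1 and 2 agree on H; apply H→F and equate their F entries. Rows 1 and 3 agree on H; apply H→F and equate their F entries. Rows 1 and 3 agree on GH; apply GH→E and equate their E entries. Rows 1 and 2 agree on F; apply F→G and equate their G entries. Rows 1 and 2 agree on GH; apply GH→E and equate their E entries. Row 1 is now all distinguished symbols — the join is lossless.
Dependency preservation: E → F; GH → E are not contained in any single fragment, but the restricted closure of each left-hand side across the fragments still reaches the right-hand side; the remaining FDs each lie inside some fragment. All dependencies are preserved.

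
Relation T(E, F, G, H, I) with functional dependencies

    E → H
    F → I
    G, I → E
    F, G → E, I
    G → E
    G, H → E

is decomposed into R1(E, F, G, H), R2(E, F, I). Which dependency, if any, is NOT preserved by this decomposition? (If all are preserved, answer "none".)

none

E → H lies within R1.
F → I lies within R2.
G, I → E: restricted closure across fragments reaches E.
F, G → E, I: restricted closure across fragments reaches E, I.
G → E lies within R1.
G, H → E lies within R1.
Every dependency is enforceable on the fragments, so the decomposition is dependency-preserving.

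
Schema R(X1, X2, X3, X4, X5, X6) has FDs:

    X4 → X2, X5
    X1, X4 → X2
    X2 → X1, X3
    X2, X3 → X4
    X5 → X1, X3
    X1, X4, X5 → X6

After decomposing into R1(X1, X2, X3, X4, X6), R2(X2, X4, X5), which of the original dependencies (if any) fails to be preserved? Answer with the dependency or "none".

Check X5 → X1, X3: no single fragment contains all of {X1, X3, X5}, and the restricted closure of {X5} across the fragments never reaches {X1, X3}.
X4 → X2, X5 is preserved.
X1, X4 → X2 is preserved.
X2 → X1, X3 is preserved.
X2, X3 → X4 is preserved.
X1, X4, X5 → X6 is preserved.

X5 → X1, X3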